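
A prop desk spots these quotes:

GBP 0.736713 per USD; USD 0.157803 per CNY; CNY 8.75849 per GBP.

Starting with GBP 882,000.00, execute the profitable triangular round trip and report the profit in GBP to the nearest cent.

Profitable loop is GBP → CNY → USD → GBP:
GBP 882,000.00 × 8.75849 = CNY 7,724,988.18
CNY 7,724,988.18 × 0.157803 = USD 1,219,026.31
USD 1,219,026.31 × 0.736713 = GBP 898,072.53
Profit = GBP 898,072.53 − GBP 882,000.00

Profit: GBP 16,072.53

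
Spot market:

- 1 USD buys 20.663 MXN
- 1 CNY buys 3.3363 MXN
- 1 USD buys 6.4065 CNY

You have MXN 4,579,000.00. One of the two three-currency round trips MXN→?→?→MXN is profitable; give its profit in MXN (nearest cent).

Profitable loop is MXN → USD → CNY → MXN:
MXN 4,579,000.00 ÷ 20.663 = USD 221,603.83
USD 221,603.83 × 6.4065 = CNY 1,419,704.96
CNY 1,419,704.96 × 3.3363 = MXN 4,736,561.64
Profit = MXN 4,736,561.64 − MXN 4,579,000.00

Profit: MXN 157,561.64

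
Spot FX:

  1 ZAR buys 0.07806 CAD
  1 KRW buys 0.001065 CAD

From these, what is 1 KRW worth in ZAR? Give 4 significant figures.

1 KRW × 0.001065 = 0.001065 CAD
0.001065 CAD ÷ 0.07806 = 0.0136434 ZAR

KRW/ZAR = 0.01364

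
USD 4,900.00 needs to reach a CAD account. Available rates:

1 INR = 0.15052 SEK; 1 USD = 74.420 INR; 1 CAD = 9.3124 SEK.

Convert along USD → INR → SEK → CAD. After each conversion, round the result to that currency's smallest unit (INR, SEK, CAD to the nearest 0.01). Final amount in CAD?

CAD 5,894.11

USD 4,900.00 × 74.420 = INR 364,658.00
INR 364,658.00 × 0.15052 = SEK 54,888.32
SEK 54,888.32 ÷ 9.3124 = CAD 5,894.11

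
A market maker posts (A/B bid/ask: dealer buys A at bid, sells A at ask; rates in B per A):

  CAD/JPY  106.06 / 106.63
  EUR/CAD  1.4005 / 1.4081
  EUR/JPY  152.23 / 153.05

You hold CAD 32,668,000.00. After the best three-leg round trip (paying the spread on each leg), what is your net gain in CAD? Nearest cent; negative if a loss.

Best loop CAD → EUR → JPY → CAD:
CAD 32,668,000.00 ÷ 1.4081 (buy EUR at ask) = EUR 23,200,056.81
EUR 23,200,056.81 × 152.23 (sell EUR at bid) = JPY 3,531,744,649
JPY 3,531,744,649 ÷ 106.63 (buy CAD at ask) = CAD 33,121,491.60

Net profit: CAD 453,491.60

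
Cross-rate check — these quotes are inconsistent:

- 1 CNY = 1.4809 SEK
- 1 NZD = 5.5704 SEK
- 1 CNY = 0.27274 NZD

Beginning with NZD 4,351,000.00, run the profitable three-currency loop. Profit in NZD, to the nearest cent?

Profit: NZD 112,736.69

Profitable loop is NZD → SEK → CNY → NZD:
NZD 4,351,000.00 × 5.5704 = SEK 24,236,810.40
SEK 24,236,810.40 ÷ 1.4809 = CNY 16,366,270.78
CNY 16,366,270.78 × 0.27274 = NZD 4,463,736.69
Profit = NZD 4,463,736.69 − NZD 4,351,000.00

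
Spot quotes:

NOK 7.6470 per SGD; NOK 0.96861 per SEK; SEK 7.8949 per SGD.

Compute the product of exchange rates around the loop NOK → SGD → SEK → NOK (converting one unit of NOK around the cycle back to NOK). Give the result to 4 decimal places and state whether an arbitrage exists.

1.0000 (no arbitrage)

Around NOK → SGD → SEK → NOK: 1 ÷ 7.6470 × 7.8949 × 0.96861 = 1.000010
Product ≈ 1 (deviation 0.001%, within rounding noise).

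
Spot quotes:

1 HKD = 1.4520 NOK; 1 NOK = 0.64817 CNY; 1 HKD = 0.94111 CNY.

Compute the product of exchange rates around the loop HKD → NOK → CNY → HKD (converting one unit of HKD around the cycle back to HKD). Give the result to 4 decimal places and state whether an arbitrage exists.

Around HKD → NOK → CNY → HKD: 1 × 1.4520 × 0.64817 ÷ 0.94111 = 1.000035
Product ≈ 1 (deviation 0.003%, within rounding noise).

1.0000 (no arbitrage)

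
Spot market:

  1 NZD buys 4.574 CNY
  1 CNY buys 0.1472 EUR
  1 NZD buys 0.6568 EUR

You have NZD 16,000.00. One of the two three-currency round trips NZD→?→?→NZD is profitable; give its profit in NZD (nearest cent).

Profit: NZD 401.77

Profitable loop is NZD → CNY → EUR → NZD:
NZD 16,000.00 × 4.574 = CNY 73,184.00
CNY 73,184.00 × 0.1472 = EUR 10,772.68
EUR 10,772.68 ÷ 0.6568 = NZD 16,401.77
Profit = NZD 16,401.77 − NZD 16,000.00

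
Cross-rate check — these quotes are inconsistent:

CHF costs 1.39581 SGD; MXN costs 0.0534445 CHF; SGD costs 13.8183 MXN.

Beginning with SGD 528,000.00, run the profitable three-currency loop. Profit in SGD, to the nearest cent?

Profit: SGD 16,274.34

Profitable loop is SGD → MXN → CHF → SGD:
SGD 528,000.00 × 13.8183 = MXN 7,296,062.40
MXN 7,296,062.40 × 0.0534445 = CHF 389,934.41
CHF 389,934.41 × 1.39581 = SGD 544,274.34
Profit = SGD 544,274.34 − SGD 528,000.00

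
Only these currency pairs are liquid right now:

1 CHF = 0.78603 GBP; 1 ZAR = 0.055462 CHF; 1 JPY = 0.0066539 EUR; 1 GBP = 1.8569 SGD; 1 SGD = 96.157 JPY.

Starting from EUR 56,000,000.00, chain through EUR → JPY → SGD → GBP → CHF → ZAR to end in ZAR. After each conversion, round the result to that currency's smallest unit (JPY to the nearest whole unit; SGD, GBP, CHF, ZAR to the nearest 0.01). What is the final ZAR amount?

EUR 56,000,000.00 ÷ 0.0066539 = JPY 8,416,116,864
JPY 8,416,116,864 ÷ 96.157 = SGD 87,524,744.57
SGD 87,524,744.57 ÷ 1.8569 = GBP 47,134,872.41
GBP 47,134,872.41 ÷ 0.78603 = CHF 59,965,742.29
CHF 59,965,742.29 ÷ 0.055462 = ZAR 1,081,204,108.94

ZAR 1,081,204,108.94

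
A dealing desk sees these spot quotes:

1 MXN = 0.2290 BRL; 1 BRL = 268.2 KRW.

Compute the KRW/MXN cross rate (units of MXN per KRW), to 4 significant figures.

KRW/MXN = 0.01628

1 KRW ÷ 268.2 = 0.00372856 BRL
0.00372856 BRL ÷ 0.2290 = 0.0162819 MXN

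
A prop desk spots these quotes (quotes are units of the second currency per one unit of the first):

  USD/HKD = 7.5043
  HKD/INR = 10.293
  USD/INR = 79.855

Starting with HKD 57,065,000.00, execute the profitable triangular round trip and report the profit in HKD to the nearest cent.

Profitable loop is HKD → USD → INR → HKD:
HKD 57,065,000.00 ÷ 7.5043 = USD 7,604,306.86
USD 7,604,306.86 × 79.855 = INR 607,241,924.63
INR 607,241,924.63 ÷ 10.293 = HKD 58,995,620.77
Profit = HKD 58,995,620.77 − HKD 57,065,000.00

Profit: HKD 1,930,620.77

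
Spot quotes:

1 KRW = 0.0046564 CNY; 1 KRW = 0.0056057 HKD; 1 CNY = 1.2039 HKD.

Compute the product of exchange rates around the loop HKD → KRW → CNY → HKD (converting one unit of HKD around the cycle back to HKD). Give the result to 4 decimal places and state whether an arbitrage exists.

1.0000 (no arbitrage)

Around HKD → KRW → CNY → HKD: 1 ÷ 0.0056057 × 0.0046564 × 1.2039 = 1.000025
Product ≈ 1 (deviation 0.002%, within rounding noise).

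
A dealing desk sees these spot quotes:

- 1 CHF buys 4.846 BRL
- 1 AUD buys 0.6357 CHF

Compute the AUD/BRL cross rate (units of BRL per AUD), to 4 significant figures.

AUD/BRL = 3.081

1 AUD × 0.6357 = 0.6357 CHF
0.6357 CHF × 4.846 = 3.0806 BRL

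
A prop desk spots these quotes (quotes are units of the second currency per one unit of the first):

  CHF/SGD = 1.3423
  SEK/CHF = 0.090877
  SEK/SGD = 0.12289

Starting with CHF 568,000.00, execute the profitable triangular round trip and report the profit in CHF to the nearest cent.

Profit: CHF 4,217.73

Profitable loop is CHF → SEK → SGD → CHF:
CHF 568,000.00 ÷ 0.090877 = SEK 6,250,206.32
SEK 6,250,206.32 × 0.12289 = SGD 768,087.86
SGD 768,087.86 ÷ 1.3423 = CHF 572,217.73
Profit = CHF 572,217.73 − CHF 568,000.00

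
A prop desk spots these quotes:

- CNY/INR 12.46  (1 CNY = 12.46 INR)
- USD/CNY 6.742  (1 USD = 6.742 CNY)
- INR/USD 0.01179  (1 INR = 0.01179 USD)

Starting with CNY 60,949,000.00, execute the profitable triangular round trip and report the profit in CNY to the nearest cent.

Profit: CNY 589,370.03

Profitable loop is CNY → USD → INR → CNY:
CNY 60,949,000.00 ÷ 6.742 = USD 9,040,195.79
USD 9,040,195.79 ÷ 0.01179 = INR 766,768,090.55
INR 766,768,090.55 ÷ 12.46 = CNY 61,538,370.03
Profit = CNY 61,538,370.03 − CNY 60,949,000.00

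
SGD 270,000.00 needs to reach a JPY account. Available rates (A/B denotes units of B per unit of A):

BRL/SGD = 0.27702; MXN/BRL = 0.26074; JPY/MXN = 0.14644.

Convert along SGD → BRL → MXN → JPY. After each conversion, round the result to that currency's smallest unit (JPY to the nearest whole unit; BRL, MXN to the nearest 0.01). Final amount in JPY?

JPY 25,526,147

SGD 270,000.00 ÷ 0.27702 = BRL 974,658.87
BRL 974,658.87 ÷ 0.26074 = MXN 3,738,048.90
MXN 3,738,048.90 ÷ 0.14644 = JPY 25,526,147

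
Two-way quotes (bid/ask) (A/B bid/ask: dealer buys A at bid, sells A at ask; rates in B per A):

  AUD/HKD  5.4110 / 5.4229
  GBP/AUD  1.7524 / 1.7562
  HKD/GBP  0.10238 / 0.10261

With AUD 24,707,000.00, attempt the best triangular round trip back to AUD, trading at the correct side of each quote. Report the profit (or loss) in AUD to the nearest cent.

Best loop AUD → GBP → HKD → AUD:
AUD 24,707,000.00 ÷ 1.7562 (buy GBP at ask) = GBP 14,068,443.23
GBP 14,068,443.23 ÷ 0.10261 (buy HKD at ask) = HKD 137,105,966.57
HKD 137,105,966.57 ÷ 5.4229 (buy AUD at ask) = AUD 25,282,776.11

Net profit: AUD 575,776.11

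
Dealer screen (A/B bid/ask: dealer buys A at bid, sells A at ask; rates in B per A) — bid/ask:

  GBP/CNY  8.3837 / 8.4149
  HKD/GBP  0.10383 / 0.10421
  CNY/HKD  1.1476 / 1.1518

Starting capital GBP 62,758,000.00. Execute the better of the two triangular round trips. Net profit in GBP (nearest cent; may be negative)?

Best loop GBP → CNY → HKD → GBP:
GBP 62,758,000.00 × 8.3837 (sell GBP at bid) = CNY 526,144,244.60
CNY 526,144,244.60 × 1.1476 (sell CNY at bid) = HKD 603,803,135.10
HKD 603,803,135.10 × 0.10383 (sell HKD at bid) = GBP 62,692,879.52

Net result: GBP -65,120.48 (no profitable arbitrage after spreads)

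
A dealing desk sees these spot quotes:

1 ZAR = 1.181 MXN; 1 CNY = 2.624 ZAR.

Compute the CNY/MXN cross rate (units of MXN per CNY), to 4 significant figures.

CNY/MXN = 3.099

1 CNY × 2.624 = 2.624 ZAR
2.624 ZAR × 1.181 = 3.09894 MXN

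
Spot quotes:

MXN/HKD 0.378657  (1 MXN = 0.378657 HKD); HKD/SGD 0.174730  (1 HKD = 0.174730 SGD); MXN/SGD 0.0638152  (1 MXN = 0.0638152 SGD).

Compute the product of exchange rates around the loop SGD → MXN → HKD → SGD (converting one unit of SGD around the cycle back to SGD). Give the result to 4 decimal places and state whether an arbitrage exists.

1.0368 (arbitrage exists)

Around SGD → MXN → HKD → SGD: 1 ÷ 0.0638152 × 0.378657 × 0.174730 = 1.036786
Product > 1; profitable direction is SGD → MXN → HKD → SGD.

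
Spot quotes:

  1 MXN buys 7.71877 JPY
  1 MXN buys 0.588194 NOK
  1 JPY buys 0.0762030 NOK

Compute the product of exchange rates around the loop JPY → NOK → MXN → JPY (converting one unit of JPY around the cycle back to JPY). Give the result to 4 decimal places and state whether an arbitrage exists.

Around JPY → NOK → MXN → JPY: 1 × 0.0762030 ÷ 0.588194 × 7.71877 = 0.999999
Product ≈ 1 (deviation 0.000%, within rounding noise).

1.0000 (no arbitrage)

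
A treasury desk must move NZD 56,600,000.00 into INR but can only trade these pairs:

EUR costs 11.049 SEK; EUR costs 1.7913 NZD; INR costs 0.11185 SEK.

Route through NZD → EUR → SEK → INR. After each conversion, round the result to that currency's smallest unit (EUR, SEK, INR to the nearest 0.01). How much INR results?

INR 3,121,296,967.46

NZD 56,600,000.00 ÷ 1.7913 = EUR 31,597,164.07
EUR 31,597,164.07 × 11.049 = SEK 349,117,065.81
SEK 349,117,065.81 ÷ 0.11185 = INR 3,121,296,967.46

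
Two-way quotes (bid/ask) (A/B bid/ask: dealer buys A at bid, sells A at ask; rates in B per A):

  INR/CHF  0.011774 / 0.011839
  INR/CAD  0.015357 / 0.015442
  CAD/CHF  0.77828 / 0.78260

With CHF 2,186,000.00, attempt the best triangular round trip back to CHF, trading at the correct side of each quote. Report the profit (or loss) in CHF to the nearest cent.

Net profit: CHF 20,873.26

Best loop CHF → INR → CAD → CHF:
CHF 2,186,000.00 ÷ 0.011839 (buy INR at ask) = INR 184,643,973.31
INR 184,643,973.31 × 0.015357 (sell INR at bid) = CAD 2,835,577.50
CAD 2,835,577.50 × 0.77828 (sell CAD at bid) = CHF 2,206,873.26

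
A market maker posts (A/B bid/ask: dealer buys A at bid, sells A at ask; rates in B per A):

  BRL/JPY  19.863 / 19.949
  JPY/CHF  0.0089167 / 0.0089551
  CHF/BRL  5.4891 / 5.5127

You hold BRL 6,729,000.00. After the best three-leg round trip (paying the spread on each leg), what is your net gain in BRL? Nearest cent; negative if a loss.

Net profit: BRL 103,735.34

Best loop BRL → CHF → JPY → BRL:
BRL 6,729,000.00 ÷ 5.5127 (buy CHF at ask) = CHF 1,220,635.99
CHF 1,220,635.99 ÷ 0.0089551 (buy JPY at ask) = JPY 136,306,237
JPY 136,306,237 ÷ 19.949 (buy BRL at ask) = BRL 6,832,735.34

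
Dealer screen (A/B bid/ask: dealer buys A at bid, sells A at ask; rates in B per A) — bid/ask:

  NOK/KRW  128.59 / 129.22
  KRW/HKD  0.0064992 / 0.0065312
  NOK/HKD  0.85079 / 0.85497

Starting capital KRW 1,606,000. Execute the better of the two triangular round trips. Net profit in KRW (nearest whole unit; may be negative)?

Net profit: KRW 12,994

Best loop KRW → NOK → HKD → KRW:
KRW 1,606,000 ÷ 129.22 (buy NOK at ask) = NOK 12,428.42
NOK 12,428.42 × 0.85079 (sell NOK at bid) = HKD 10,573.97
HKD 10,573.97 ÷ 0.0065312 (buy KRW at ask) = KRW 1,618,994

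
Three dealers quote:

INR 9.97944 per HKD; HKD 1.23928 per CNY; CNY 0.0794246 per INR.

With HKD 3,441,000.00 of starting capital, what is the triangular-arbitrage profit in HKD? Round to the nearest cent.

Profit: HKD 62,112.01

Profitable loop is HKD → CNY → INR → HKD:
HKD 3,441,000.00 ÷ 1.23928 = CNY 2,776,612.23
CNY 2,776,612.23 ÷ 0.0794246 = INR 34,959,096.13
INR 34,959,096.13 ÷ 9.97944 = HKD 3,503,112.01
Profit = HKD 3,503,112.01 − HKD 3,441,000.00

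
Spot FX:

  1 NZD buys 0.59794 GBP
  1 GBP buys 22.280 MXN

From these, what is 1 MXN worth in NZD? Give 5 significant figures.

MXN/NZD = 0.075063

1 MXN ÷ 22.280 = 0.0448833 GBP
0.0448833 GBP ÷ 0.59794 = 0.0750632 NZD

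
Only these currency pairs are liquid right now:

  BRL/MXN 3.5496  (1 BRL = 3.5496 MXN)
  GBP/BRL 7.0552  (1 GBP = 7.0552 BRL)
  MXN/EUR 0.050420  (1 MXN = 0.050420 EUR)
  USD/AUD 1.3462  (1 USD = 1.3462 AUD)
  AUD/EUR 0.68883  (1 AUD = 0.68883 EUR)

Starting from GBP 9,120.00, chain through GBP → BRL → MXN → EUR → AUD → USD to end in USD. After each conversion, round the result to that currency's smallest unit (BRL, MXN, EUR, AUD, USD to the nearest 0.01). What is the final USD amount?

GBP 9,120.00 × 7.0552 = BRL 64,343.42
BRL 64,343.42 × 3.5496 = MXN 228,393.40
MXN 228,393.40 × 0.050420 = EUR 11,515.60
EUR 11,515.60 ÷ 0.68883 = AUD 16,717.62
AUD 16,717.62 ÷ 1.3462 = USD 12,418.38

USD 12,418.38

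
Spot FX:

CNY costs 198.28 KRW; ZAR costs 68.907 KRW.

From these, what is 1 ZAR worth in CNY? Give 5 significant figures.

ZAR/CNY = 0.34752

1 ZAR × 68.907 = 68.907 KRW
68.907 KRW ÷ 198.28 = 0.347524 CNY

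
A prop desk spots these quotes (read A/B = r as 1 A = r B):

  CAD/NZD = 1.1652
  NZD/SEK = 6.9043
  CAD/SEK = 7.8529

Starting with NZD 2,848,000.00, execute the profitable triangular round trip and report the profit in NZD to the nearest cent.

Profit: NZD 69,628.87

Profitable loop is NZD → SEK → CAD → NZD:
NZD 2,848,000.00 × 6.9043 = SEK 19,663,446.40
SEK 19,663,446.40 ÷ 7.8529 = CAD 2,503,972.60
CAD 2,503,972.60 × 1.1652 = NZD 2,917,628.87
Profit = NZD 2,917,628.87 − NZD 2,848,000.00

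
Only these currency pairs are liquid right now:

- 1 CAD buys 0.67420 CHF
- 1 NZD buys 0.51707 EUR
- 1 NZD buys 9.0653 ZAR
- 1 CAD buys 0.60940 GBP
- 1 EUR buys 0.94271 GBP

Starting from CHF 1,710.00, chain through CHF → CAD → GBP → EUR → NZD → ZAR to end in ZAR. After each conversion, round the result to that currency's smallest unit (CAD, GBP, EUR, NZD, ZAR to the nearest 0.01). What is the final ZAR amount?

CHF 1,710.00 ÷ 0.67420 = CAD 2,536.34
CAD 2,536.34 × 0.60940 = GBP 1,545.65
GBP 1,545.65 ÷ 0.94271 = EUR 1,639.58
EUR 1,639.58 ÷ 0.51707 = NZD 3,170.91
NZD 3,170.91 × 9.0653 = ZAR 28,745.25

ZAR 28,745.25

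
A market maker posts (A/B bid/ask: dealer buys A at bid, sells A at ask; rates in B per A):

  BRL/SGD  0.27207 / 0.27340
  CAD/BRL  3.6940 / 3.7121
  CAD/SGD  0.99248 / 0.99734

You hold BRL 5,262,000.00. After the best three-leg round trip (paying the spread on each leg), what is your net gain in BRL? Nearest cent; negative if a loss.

Net profit: BRL 40,554.66

Best loop BRL → SGD → CAD → BRL:
BRL 5,262,000.00 × 0.27207 (sell BRL at bid) = SGD 1,431,632.34
SGD 1,431,632.34 ÷ 0.99734 (buy CAD at ask) = CAD 1,435,450.64
CAD 1,435,450.64 × 3.6940 (sell CAD at bid) = BRL 5,302,554.66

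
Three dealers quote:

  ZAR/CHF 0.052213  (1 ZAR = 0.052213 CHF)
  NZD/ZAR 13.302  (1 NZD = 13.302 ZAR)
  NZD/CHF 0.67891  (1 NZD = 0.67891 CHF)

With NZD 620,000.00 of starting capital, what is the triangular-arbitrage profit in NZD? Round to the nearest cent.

Profitable loop is NZD → ZAR → CHF → NZD:
NZD 620,000.00 × 13.302 = ZAR 8,247,240.00
ZAR 8,247,240.00 × 0.052213 = CHF 430,613.14
CHF 430,613.14 ÷ 0.67891 = NZD 634,271.32
Profit = NZD 634,271.32 − NZD 620,000.00

Profit: NZD 14,271.32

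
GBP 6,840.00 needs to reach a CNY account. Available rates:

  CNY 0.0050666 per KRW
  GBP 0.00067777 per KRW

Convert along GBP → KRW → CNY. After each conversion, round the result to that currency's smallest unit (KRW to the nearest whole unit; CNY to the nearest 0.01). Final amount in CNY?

GBP 6,840.00 ÷ 0.00067777 = KRW 10,091,919
KRW 10,091,919 × 0.0050666 = CNY 51,131.72

CNY 51,131.72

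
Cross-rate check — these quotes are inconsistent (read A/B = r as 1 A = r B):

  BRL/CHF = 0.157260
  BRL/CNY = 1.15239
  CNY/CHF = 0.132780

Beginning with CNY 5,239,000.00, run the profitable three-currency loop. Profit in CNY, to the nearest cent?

Profitable loop is CNY → BRL → CHF → CNY:
CNY 5,239,000.00 ÷ 1.15239 = BRL 4,546,203.98
BRL 4,546,203.98 × 0.157260 = CHF 714,936.04
CHF 714,936.04 ÷ 0.132780 = CNY 5,384,365.40
Profit = CNY 5,384,365.40 − CNY 5,239,000.00

Profit: CNY 145,365.40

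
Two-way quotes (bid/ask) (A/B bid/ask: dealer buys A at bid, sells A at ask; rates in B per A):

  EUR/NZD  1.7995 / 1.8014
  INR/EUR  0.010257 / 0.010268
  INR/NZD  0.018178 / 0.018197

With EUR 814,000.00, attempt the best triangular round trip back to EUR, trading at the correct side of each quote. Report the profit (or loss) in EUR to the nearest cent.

Best loop EUR → NZD → INR → EUR:
EUR 814,000.00 × 1.7995 (sell EUR at bid) = NZD 1,464,793.00
NZD 1,464,793.00 ÷ 0.018197 (buy INR at ask) = INR 80,496,400.51
INR 80,496,400.51 × 0.010257 (sell INR at bid) = EUR 825,651.58

Net profit: EUR 11,651.58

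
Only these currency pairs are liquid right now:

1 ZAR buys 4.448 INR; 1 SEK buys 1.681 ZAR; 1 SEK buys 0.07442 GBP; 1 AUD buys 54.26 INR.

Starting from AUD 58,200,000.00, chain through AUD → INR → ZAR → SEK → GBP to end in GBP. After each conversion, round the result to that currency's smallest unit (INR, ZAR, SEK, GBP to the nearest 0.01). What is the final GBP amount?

GBP 31,431,126.59

AUD 58,200,000.00 × 54.26 = INR 3,157,932,000.00
INR 3,157,932,000.00 ÷ 4.448 = ZAR 709,966,726.62
ZAR 709,966,726.62 ÷ 1.681 = SEK 422,347,844.51
SEK 422,347,844.51 × 0.07442 = GBP 31,431,126.59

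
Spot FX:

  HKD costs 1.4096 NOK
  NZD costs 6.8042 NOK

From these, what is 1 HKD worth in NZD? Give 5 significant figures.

HKD/NZD = 0.20717

1 HKD × 1.4096 = 1.4096 NOK
1.4096 NOK ÷ 6.8042 = 0.207166 NZD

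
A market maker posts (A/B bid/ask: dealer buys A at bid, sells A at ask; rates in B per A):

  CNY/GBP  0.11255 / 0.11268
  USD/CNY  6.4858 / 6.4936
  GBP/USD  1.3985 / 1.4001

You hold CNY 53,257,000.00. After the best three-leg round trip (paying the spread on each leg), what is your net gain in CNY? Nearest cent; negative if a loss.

Net profit: CNY 1,111,608.91

Best loop CNY → GBP → USD → CNY:
CNY 53,257,000.00 × 0.11255 (sell CNY at bid) = GBP 5,994,075.35
GBP 5,994,075.35 × 1.3985 (sell GBP at bid) = USD 8,382,714.38
USD 8,382,714.38 × 6.4858 (sell USD at bid) = CNY 54,368,608.91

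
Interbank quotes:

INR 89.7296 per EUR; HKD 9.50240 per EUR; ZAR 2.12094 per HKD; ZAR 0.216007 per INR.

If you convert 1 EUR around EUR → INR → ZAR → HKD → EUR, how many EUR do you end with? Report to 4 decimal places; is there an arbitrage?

Around EUR → INR → ZAR → HKD → EUR: 1 × 89.7296 × 0.216007 ÷ 2.12094 ÷ 9.50240 = 0.961705
Product < 1; profitable direction is EUR → HKD → ZAR → INR → EUR.

0.9617 (arbitrage exists)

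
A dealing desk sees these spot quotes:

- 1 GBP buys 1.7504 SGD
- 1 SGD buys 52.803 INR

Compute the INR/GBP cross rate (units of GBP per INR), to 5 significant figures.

1 INR ÷ 52.803 = 0.0189383 SGD
0.0189383 SGD ÷ 1.7504 = 0.0108194 GBP

INR/GBP = 0.010819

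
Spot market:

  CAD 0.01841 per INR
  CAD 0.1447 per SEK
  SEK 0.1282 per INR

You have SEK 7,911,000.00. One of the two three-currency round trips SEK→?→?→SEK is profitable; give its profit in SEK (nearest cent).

Profitable loop is SEK → CAD → INR → SEK:
SEK 7,911,000.00 × 0.1447 = CAD 1,144,721.70
CAD 1,144,721.70 ÷ 0.01841 = INR 62,179,342.75
INR 62,179,342.75 × 0.1282 = SEK 7,971,391.74
Profit = SEK 7,971,391.74 − SEK 7,911,000.00

Profit: SEK 60,391.74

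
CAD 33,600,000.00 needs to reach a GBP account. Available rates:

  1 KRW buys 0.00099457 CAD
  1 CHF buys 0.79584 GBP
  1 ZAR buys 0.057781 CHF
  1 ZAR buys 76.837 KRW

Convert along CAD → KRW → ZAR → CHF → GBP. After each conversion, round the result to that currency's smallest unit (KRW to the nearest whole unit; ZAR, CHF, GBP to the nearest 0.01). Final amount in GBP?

GBP 20,218,286.18

CAD 33,600,000.00 ÷ 0.00099457 = KRW 33,783,444,101
KRW 33,783,444,101 ÷ 76.837 = ZAR 439,676,771.62
ZAR 439,676,771.62 × 0.057781 = CHF 25,404,963.54
CHF 25,404,963.54 × 0.79584 = GBP 20,218,286.18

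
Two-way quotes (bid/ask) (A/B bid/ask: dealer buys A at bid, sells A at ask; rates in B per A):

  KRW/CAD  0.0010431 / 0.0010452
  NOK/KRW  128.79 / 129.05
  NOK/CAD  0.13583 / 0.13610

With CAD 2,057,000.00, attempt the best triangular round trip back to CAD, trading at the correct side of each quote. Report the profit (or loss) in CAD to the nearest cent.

Best loop CAD → KRW → NOK → CAD:
CAD 2,057,000.00 ÷ 0.0010452 (buy KRW at ask) = KRW 1,968,044,393
KRW 1,968,044,393 ÷ 129.05 (buy NOK at ask) = NOK 15,250,247.14
NOK 15,250,247.14 × 0.13583 (sell NOK at bid) = CAD 2,071,441.07

Net profit: CAD 14,441.07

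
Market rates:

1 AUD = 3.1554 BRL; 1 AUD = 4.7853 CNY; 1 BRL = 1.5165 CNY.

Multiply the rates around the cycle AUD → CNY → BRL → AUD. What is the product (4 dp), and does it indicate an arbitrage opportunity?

Around AUD → CNY → BRL → AUD: 1 × 4.7853 ÷ 1.5165 ÷ 3.1554 = 1.000028
Product ≈ 1 (deviation 0.003%, within rounding noise).

1.0000 (no arbitrage)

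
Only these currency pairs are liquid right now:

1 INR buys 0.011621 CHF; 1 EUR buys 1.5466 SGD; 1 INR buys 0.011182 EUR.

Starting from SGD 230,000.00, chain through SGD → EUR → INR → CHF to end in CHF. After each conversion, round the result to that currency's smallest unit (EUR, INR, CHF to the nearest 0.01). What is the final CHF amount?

CHF 154,551.72

SGD 230,000.00 ÷ 1.5466 = EUR 148,713.31
EUR 148,713.31 ÷ 0.011182 = INR 13,299,348.06
INR 13,299,348.06 × 0.011621 = CHF 154,551.72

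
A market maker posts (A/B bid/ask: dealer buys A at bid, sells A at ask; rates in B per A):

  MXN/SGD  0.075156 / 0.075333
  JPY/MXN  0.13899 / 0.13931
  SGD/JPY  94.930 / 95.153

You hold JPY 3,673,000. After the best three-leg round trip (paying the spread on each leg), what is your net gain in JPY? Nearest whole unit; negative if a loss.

Best loop JPY → SGD → MXN → JPY:
JPY 3,673,000 ÷ 95.153 (buy SGD at ask) = SGD 38,600.99
SGD 38,600.99 ÷ 0.075333 (buy MXN at ask) = MXN 512,404.79
MXN 512,404.79 ÷ 0.13931 (buy JPY at ask) = JPY 3,678,162

Net profit: JPY 5,162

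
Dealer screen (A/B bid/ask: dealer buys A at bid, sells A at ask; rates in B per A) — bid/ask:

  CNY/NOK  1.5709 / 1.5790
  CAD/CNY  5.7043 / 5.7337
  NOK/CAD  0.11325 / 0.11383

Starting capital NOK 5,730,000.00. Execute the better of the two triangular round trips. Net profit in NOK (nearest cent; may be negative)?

Best loop NOK → CAD → CNY → NOK:
NOK 5,730,000.00 × 0.11325 (sell NOK at bid) = CAD 648,922.50
CAD 648,922.50 × 5.7043 (sell CAD at bid) = CNY 3,701,648.62
CNY 3,701,648.62 × 1.5709 (sell CNY at bid) = NOK 5,814,919.81

Net profit: NOK 84,919.81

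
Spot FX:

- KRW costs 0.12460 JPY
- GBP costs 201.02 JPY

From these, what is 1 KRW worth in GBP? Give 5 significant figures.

KRW/GBP = 0.00061984

1 KRW × 0.12460 = 0.1246 JPY
0.1246 JPY ÷ 201.02 = 0.000619839 GBP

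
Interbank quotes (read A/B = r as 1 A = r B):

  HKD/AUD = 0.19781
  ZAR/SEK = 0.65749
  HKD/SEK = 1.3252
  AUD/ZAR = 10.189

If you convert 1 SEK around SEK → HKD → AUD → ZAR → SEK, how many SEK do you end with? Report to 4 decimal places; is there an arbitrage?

1.0000 (no arbitrage)

Around SEK → HKD → AUD → ZAR → SEK: 1 ÷ 1.3252 × 0.19781 × 10.189 × 0.65749 = 0.999971
Product ≈ 1 (deviation 0.003%, within rounding noise).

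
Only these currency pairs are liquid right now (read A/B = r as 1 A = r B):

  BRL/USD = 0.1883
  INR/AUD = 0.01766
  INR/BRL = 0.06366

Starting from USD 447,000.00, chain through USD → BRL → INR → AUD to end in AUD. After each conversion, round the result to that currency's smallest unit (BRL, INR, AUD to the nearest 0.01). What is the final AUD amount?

AUD 658,538.65

USD 447,000.00 ÷ 0.1883 = BRL 2,373,871.48
BRL 2,373,871.48 ÷ 0.06366 = INR 37,289,844.17
INR 37,289,844.17 × 0.01766 = AUD 658,538.65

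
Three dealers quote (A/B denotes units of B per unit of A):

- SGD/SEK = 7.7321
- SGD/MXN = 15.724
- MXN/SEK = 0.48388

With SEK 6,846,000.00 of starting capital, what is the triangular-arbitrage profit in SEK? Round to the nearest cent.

Profit: SEK 111,186.57

Profitable loop is SEK → MXN → SGD → SEK:
SEK 6,846,000.00 ÷ 0.48388 = MXN 14,148,135.90
MXN 14,148,135.90 ÷ 15.724 = SGD 899,779.69
SGD 899,779.69 × 7.7321 = SEK 6,957,186.57
Profit = SEK 6,957,186.57 − SEK 6,846,000.00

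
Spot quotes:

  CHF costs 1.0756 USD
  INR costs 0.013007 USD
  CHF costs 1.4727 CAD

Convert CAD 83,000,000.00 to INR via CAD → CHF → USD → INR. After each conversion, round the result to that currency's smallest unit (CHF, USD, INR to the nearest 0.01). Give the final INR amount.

INR 4,660,553,082.96

CAD 83,000,000.00 ÷ 1.4727 = CHF 56,359,068.38
CHF 56,359,068.38 × 1.0756 = USD 60,619,813.95
USD 60,619,813.95 ÷ 0.013007 = INR 4,660,553,082.96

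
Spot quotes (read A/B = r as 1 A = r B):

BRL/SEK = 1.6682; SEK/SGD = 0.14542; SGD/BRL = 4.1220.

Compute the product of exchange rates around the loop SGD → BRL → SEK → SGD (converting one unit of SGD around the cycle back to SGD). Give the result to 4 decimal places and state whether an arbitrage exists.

Around SGD → BRL → SEK → SGD: 1 × 4.1220 × 1.6682 × 0.14542 = 0.999955
Product ≈ 1 (deviation 0.005%, within rounding noise).

1.0000 (no arbitrage)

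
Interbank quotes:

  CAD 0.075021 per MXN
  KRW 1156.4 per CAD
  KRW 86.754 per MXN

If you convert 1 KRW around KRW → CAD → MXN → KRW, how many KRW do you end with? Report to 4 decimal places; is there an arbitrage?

Around KRW → CAD → MXN → KRW: 1 ÷ 1156.4 ÷ 0.075021 × 86.754 = 0.999997
Product ≈ 1 (deviation 0.000%, within rounding noise).

1.0000 (no arbitrage)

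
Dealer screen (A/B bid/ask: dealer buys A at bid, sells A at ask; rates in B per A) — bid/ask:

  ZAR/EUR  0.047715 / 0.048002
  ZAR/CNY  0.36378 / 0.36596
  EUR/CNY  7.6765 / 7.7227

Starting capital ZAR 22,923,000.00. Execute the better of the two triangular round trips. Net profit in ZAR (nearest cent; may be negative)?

Net profit: ZAR 20,307.08

Best loop ZAR → EUR → CNY → ZAR:
ZAR 22,923,000.00 × 0.047715 (sell ZAR at bid) = EUR 1,093,770.95
EUR 1,093,770.95 × 7.6765 (sell EUR at bid) = CNY 8,396,332.66
CNY 8,396,332.66 ÷ 0.36596 (buy ZAR at ask) = ZAR 22,943,307.08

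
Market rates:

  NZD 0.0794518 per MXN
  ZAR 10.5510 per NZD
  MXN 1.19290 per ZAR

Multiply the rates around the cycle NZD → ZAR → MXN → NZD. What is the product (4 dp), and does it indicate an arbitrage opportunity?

1.0000 (no arbitrage)

Around NZD → ZAR → MXN → NZD: 1 × 10.5510 × 1.19290 × 0.0794518 = 1.000003
Product ≈ 1 (deviation 0.000%, within rounding noise).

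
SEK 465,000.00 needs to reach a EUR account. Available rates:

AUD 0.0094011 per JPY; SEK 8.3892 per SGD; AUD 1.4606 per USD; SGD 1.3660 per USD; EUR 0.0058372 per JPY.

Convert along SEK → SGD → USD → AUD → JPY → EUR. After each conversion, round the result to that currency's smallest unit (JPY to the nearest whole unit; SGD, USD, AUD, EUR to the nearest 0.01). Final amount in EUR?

EUR 36,799.24

SEK 465,000.00 ÷ 8.3892 = SGD 55,428.41
SGD 55,428.41 ÷ 1.3660 = USD 40,577.17
USD 40,577.17 × 1.4606 = AUD 59,267.01
AUD 59,267.01 ÷ 0.0094011 = JPY 6,304,263
JPY 6,304,263 × 0.0058372 = EUR 36,799.24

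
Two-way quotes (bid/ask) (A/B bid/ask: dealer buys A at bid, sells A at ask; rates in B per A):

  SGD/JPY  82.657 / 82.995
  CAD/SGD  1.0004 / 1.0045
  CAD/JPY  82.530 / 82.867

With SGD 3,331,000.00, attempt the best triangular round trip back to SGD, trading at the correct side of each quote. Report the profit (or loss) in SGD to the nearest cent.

Best loop SGD → JPY → CAD → SGD:
SGD 3,331,000.00 × 82.657 (sell SGD at bid) = JPY 275,330,467
JPY 275,330,467 ÷ 82.867 (buy CAD at ask) = CAD 3,322,558.64
CAD 3,322,558.64 × 1.0004 (sell CAD at bid) = SGD 3,323,887.67

Net result: SGD -7,112.33 (no profitable arbitrage after spreads)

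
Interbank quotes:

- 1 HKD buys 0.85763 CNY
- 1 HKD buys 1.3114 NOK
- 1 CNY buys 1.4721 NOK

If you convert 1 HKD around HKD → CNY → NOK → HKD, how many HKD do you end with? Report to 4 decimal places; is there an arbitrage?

0.9627 (arbitrage exists)

Around HKD → CNY → NOK → HKD: 1 × 0.85763 × 1.4721 ÷ 1.3114 = 0.962725
Product < 1; profitable direction is HKD → NOK → CNY → HKD.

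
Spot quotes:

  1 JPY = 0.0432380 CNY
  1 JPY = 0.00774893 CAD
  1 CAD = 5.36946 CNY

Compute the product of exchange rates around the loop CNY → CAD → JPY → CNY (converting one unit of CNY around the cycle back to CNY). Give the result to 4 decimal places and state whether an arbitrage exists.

Around CNY → CAD → JPY → CNY: 1 ÷ 5.36946 ÷ 0.00774893 × 0.0432380 = 1.039186
Product > 1; profitable direction is CNY → CAD → JPY → CNY.

1.0392 (arbitrage exists)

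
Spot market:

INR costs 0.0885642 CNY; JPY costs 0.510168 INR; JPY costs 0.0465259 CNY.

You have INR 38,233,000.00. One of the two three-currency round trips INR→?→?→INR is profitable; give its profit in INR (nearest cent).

Profit: INR 1,136,667.00

Profitable loop is INR → JPY → CNY → INR:
INR 38,233,000.00 ÷ 0.510168 = JPY 74,941,980
JPY 74,941,980 × 0.0465259 = CNY 3,486,743.06
CNY 3,486,743.06 ÷ 0.0885642 = INR 39,369,667.00
Profit = INR 39,369,667.00 − INR 38,233,000.00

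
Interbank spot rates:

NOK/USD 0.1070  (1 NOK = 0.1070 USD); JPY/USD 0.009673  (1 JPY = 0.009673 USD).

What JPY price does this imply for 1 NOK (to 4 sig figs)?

NOK/JPY = 11.06

1 NOK × 0.1070 = 0.107 USD
0.107 USD ÷ 0.009673 = 11.0617 JPY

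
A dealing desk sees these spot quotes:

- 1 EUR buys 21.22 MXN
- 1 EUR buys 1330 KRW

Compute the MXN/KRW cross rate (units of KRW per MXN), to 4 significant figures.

MXN/KRW = 62.68

1 MXN ÷ 21.22 = 0.0471254 EUR
0.0471254 EUR × 1330 = 62.6767 KRW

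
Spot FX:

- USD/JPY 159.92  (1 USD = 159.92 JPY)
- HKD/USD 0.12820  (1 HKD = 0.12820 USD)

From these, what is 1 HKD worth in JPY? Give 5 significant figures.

1 HKD × 0.12820 = 0.1282 USD
0.1282 USD × 159.92 = 20.5017 JPY

HKD/JPY = 20.502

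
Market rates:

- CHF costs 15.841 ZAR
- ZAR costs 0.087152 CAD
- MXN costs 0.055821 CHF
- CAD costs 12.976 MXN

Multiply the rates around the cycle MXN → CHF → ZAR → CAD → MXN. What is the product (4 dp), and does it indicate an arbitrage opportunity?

1.0000 (no arbitrage)

Around MXN → CHF → ZAR → CAD → MXN: 1 × 0.055821 × 15.841 × 0.087152 × 12.976 = 0.999996
Product ≈ 1 (deviation 0.000%, within rounding noise).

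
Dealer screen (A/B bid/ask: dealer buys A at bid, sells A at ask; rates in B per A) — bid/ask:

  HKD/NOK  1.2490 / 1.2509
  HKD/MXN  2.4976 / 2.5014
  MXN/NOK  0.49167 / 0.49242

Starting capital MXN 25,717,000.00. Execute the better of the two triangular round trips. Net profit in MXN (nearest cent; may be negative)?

Net profit: MXN 360,377.50

Best loop MXN → HKD → NOK → MXN:
MXN 25,717,000.00 ÷ 2.5014 (buy HKD at ask) = HKD 10,281,042.62
HKD 10,281,042.62 × 1.2490 (sell HKD at bid) = NOK 12,841,022.23
NOK 12,841,022.23 ÷ 0.49242 (buy MXN at ask) = MXN 26,077,377.50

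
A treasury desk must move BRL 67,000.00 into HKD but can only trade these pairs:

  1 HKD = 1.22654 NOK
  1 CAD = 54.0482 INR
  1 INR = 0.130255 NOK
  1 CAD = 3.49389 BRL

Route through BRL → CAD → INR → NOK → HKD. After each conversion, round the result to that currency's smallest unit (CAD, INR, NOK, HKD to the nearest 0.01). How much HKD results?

HKD 110,067.58

BRL 67,000.00 ÷ 3.49389 = CAD 19,176.33
CAD 19,176.33 × 54.0482 = INR 1,036,446.12
INR 1,036,446.12 × 0.130255 = NOK 135,002.29
NOK 135,002.29 ÷ 1.22654 = HKD 110,067.58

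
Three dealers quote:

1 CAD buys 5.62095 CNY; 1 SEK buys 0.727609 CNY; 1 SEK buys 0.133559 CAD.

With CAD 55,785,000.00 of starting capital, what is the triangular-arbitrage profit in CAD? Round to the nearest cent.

Profit: CAD 1,772,544.23

Profitable loop is CAD → CNY → SEK → CAD:
CAD 55,785,000.00 × 5.62095 = CNY 313,564,695.75
CNY 313,564,695.75 ÷ 0.727609 = SEK 430,952,195.14
SEK 430,952,195.14 × 0.133559 = CAD 57,557,544.23
Profit = CAD 57,557,544.23 − CAD 55,785,000.00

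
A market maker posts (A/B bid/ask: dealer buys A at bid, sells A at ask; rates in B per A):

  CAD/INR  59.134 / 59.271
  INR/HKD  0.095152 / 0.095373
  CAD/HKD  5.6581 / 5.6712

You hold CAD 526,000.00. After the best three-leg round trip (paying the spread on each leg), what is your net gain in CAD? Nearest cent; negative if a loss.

Best loop CAD → HKD → INR → CAD:
CAD 526,000.00 × 5.6581 (sell CAD at bid) = HKD 2,976,160.60
HKD 2,976,160.60 ÷ 0.095373 (buy INR at ask) = INR 31,205,483.73
INR 31,205,483.73 ÷ 59.271 (buy CAD at ask) = CAD 526,488.23

Net profit: CAD 488.23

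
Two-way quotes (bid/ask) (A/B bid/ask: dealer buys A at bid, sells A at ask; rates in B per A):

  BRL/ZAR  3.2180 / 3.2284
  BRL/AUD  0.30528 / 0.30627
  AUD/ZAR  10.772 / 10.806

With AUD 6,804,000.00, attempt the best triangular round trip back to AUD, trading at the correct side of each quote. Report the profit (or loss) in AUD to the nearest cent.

Best loop AUD → ZAR → BRL → AUD:
AUD 6,804,000.00 × 10.772 (sell AUD at bid) = ZAR 73,292,688.00
ZAR 73,292,688.00 ÷ 3.2284 (buy BRL at ask) = BRL 22,702,480.49
BRL 22,702,480.49 × 0.30528 (sell BRL at bid) = AUD 6,930,613.24

Net profit: AUD 126,613.24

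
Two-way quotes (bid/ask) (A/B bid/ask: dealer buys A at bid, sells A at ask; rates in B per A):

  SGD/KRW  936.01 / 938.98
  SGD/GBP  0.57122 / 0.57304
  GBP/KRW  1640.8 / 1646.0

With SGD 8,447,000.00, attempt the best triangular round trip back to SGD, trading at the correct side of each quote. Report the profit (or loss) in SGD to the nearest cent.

Best loop SGD → GBP → KRW → SGD:
SGD 8,447,000.00 × 0.57122 (sell SGD at bid) = GBP 4,825,095.34
GBP 4,825,095.34 × 1640.8 (sell GBP at bid) = KRW 7,917,016,434
KRW 7,917,016,434 ÷ 938.98 (buy SGD at ask) = SGD 8,431,506.99

Net result: SGD -15,493.01 (no profitable arbitrage after spreads)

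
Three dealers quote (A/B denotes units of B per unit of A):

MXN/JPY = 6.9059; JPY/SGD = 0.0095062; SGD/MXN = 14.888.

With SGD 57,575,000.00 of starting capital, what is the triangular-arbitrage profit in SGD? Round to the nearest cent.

Profit: SGD 1,332,467.74

Profitable loop is SGD → JPY → MXN → SGD:
SGD 57,575,000.00 ÷ 0.0095062 = JPY 6,056,573,605
JPY 6,056,573,605 ÷ 6.9059 = MXN 877,014,379.67
MXN 877,014,379.67 ÷ 14.888 = SGD 58,907,467.74
Profit = SGD 58,907,467.74 − SGD 57,575,000.00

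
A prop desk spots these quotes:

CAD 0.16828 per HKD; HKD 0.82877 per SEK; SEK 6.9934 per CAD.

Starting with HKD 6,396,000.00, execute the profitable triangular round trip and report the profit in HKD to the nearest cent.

Profitable loop is HKD → SEK → CAD → HKD:
HKD 6,396,000.00 ÷ 0.82877 = SEK 7,717,460.82
SEK 7,717,460.82 ÷ 6.9934 = CAD 1,103,534.88
CAD 1,103,534.88 ÷ 0.16828 = HKD 6,557,730.44
Profit = HKD 6,557,730.44 − HKD 6,396,000.00

Profit: HKD 161,730.44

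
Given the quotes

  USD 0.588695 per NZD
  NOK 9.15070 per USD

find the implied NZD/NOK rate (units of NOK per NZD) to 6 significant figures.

1 NZD × 0.588695 = 0.588695 USD
0.588695 USD × 9.15070 = 5.38697 NOK

NZD/NOK = 5.38697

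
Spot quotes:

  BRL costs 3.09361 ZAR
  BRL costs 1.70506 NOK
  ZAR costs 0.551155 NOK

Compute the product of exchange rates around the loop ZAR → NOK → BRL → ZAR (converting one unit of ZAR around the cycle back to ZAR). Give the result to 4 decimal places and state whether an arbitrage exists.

Around ZAR → NOK → BRL → ZAR: 1 × 0.551155 ÷ 1.70506 × 3.09361 = 0.999999
Product ≈ 1 (deviation 0.000%, within rounding noise).

1.0000 (no arbitrage)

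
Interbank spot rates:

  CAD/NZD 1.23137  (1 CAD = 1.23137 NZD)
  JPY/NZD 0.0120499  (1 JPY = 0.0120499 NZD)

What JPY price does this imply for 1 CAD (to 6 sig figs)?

CAD/JPY = 102.189

1 CAD × 1.23137 = 1.23137 NZD
1.23137 NZD ÷ 0.0120499 = 102.189 JPY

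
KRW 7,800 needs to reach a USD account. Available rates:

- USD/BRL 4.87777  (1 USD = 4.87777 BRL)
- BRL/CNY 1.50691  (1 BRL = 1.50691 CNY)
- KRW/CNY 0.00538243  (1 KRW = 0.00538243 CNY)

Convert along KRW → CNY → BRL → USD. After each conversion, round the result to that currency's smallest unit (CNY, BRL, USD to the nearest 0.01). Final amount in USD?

USD 5.71

KRW 7,800 × 0.00538243 = CNY 41.98
CNY 41.98 ÷ 1.50691 = BRL 27.86
BRL 27.86 ÷ 4.87777 = USD 5.71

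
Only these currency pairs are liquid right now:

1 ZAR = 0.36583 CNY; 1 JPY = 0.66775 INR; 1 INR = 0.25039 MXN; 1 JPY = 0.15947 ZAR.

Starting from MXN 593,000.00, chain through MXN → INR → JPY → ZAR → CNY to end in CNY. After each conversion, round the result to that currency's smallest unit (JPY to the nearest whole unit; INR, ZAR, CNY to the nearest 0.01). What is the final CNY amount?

CNY 206,910.32

MXN 593,000.00 ÷ 0.25039 = INR 2,368,305.44
INR 2,368,305.44 ÷ 0.66775 = JPY 3,546,695
JPY 3,546,695 × 0.15947 = ZAR 565,591.45
ZAR 565,591.45 × 0.36583 = CNY 206,910.32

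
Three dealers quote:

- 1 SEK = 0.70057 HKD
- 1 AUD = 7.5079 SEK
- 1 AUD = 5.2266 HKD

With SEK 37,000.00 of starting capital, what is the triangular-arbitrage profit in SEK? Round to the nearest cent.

Profitable loop is SEK → HKD → AUD → SEK:
SEK 37,000.00 × 0.70057 = HKD 25,921.09
HKD 25,921.09 ÷ 5.2266 = AUD 4,959.46
AUD 4,959.46 × 7.5079 = SEK 37,235.10
Profit = SEK 37,235.10 − SEK 37,000.00

Profit: SEK 235.10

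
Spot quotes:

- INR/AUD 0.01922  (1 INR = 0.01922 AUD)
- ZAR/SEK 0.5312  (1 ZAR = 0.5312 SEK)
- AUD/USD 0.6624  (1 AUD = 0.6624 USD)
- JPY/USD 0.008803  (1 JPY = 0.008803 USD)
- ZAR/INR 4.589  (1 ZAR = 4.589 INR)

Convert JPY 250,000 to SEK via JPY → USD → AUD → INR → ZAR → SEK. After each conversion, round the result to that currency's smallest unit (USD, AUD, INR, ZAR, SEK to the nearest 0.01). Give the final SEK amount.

SEK 20,009.54

JPY 250,000 × 0.008803 = USD 2,200.75
USD 2,200.75 ÷ 0.6624 = AUD 3,322.39
AUD 3,322.39 ÷ 0.01922 = INR 172,861.08
INR 172,861.08 ÷ 4.589 = ZAR 37,668.57
ZAR 37,668.57 × 0.5312 = SEK 20,009.54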